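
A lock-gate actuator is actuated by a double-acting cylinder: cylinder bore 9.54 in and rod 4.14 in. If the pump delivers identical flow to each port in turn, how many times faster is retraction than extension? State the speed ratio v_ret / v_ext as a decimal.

v_ret/v_ext ≈ 1.23

Cap-side area A_cap = π/4 × (9.54 in)² = 71.48 in^2
Rod-side annular area A_ann = π/4 × (9.54² − 4.14²) = 58.02 in^2
For equal Q, v ∝ 1/A, so v_ret/v_ext = A_cap/A_ann.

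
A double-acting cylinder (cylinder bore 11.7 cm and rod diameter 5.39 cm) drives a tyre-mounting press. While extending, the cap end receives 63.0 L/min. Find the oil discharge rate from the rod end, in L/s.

Q_out ≈ 0.827 L/s

Cap-side area A_cap = π/4 × (11.7 cm)² = 107.5 cm^2
Rod-side annular area A_ann = π/4 × (11.7² − 5.39²) = 84.70 cm^2
Piston speed v = Q_in/A_cap; rod-end outflow Q_out = v × A_ann = Q_in × A_ann/A_cap.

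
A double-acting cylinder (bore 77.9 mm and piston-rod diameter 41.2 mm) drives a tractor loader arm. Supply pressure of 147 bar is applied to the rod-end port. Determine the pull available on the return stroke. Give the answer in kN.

F ≈ 50.5 kN

Rod-side annular area A_ann = π/4 × (77.9² − 41.2²) = 3433 mm^2
On retraction the pressure acts on the annular area (bore minus rod).
F = P × A_ann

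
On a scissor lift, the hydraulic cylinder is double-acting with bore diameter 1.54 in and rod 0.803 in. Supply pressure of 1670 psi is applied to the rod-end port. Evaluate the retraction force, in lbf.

Rod-side annular area A_ann = π/4 × (1.54² − 0.803²) = 1.356 in^2
On retraction the pressure acts on the annular area (bore minus rod).
F = P × A_ann

F ≈ 2260 lbf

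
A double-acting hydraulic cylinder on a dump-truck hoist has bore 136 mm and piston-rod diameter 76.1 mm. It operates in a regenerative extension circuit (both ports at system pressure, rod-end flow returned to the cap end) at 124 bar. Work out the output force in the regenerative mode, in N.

With equal pressure on both faces, forces on the annular region cancel; the net push is pressure × rod cross-section.
Rod cross-section A_rod = π/4 × (76.1 mm)² = 4548 mm^2
F = P × A_rod

F ≈ 56400 N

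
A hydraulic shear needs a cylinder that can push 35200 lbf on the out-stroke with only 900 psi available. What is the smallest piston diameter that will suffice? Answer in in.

Extension force acts on the full piston face: F = P × (π/4)D².
D = √(4F / (πP)) = √(4 × 35200 lbf / (π × 900 psi))

D ≈ 7.06 in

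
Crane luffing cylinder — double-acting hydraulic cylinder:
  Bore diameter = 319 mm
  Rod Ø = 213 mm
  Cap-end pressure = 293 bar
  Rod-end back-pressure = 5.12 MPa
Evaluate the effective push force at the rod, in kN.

F ≈ 2110 kN

Cap-side area A_cap = π/4 × (319 mm)² = 79920 mm^2
Rod-side annular area A_ann = π/4 × (319² − 213²) = 44290 mm^2
Net thrust = P_cap·A_cap − P_rod·A_ann = 2342 kN − 226.8 kN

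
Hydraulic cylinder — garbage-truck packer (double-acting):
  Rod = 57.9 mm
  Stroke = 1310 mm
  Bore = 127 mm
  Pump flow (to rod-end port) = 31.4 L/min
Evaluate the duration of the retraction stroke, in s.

Rod-side annular area A_ann = π/4 × (127² − 57.9²) = 10030 mm^2
Swept volume V = A × L; t = V / Q = A·L / Q

t ≈ 25.1 s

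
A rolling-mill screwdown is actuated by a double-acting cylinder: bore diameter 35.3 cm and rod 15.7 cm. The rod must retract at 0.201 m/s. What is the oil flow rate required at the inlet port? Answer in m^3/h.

Rod-side annular area A_ann = π/4 × (35.3² − 15.7²) = 785.1 cm^2
Q = A × v

Q ≈ 56.8 m^3/h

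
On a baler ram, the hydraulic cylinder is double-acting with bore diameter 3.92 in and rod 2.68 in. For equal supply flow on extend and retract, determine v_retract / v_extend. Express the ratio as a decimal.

Cap-side area A_cap = π/4 × (3.92 in)² = 12.07 in^2
Rod-side annular area A_ann = π/4 × (3.92² − 2.68²) = 6.428 in^2
For equal Q, v ∝ 1/A, so v_ret/v_ext = A_cap/A_ann.

v_ret/v_ext ≈ 1.88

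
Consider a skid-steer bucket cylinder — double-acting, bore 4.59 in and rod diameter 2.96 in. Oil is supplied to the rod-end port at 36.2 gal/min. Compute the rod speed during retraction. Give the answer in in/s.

Rod-side annular area A_ann = π/4 × (4.59² − 2.96²) = 9.666 in^2
Flow into the rod-end port fills the annular volume.
v = Q / A

v ≈ 14.4 in/s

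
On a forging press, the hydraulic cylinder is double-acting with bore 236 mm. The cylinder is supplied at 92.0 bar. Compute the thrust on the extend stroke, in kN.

F ≈ 402 kN

Cap-side area A_cap = π/4 × (236 mm)² = 43740 mm^2
F = P × A_cap = 92.0 bar × A_cap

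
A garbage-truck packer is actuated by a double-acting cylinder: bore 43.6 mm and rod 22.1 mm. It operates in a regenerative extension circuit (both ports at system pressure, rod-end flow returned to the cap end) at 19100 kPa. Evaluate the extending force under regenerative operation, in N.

F ≈ 7330 N

With equal pressure on both faces, forces on the annular region cancel; the net push is pressure × rod cross-section.
Rod cross-section A_rod = π/4 × (22.1 mm)² = 383.6 mm^2
F = P × A_rod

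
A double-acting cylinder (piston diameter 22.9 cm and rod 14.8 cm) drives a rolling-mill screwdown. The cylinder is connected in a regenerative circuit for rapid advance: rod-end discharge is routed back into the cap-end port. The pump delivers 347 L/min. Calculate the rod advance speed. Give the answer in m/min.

v ≈ 20.2 m/min

In regeneration the rod-end outflow joins the pump flow into the cap end, so the net volume the pump must supply per unit advance equals the rod cross-section area.
Rod cross-section A_rod = π/4 × (14.8 cm)² = 172.0 cm^2
v = Q_pump / A_rod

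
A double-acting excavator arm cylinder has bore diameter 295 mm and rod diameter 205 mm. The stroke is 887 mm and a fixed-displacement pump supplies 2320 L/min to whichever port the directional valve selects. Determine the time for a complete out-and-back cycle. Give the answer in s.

t ≈ 2.38 s

Cap-side area A_cap = π/4 × (295 mm)² = 68350 mm^2
Rod-side annular area A_ann = π/4 × (295² − 205²) = 35340 mm^2
t_ext = A_cap·L/Q = 1.568 s
t_ret = A_ann·L/Q = 0.8108 s
t_cycle = t_ext + t_ret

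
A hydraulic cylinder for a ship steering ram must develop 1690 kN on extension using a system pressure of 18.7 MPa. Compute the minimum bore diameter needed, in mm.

Extension force acts on the full piston face: F = P × (π/4)D².
D = √(4F / (πP)) = √(4 × 1690 kN / (π × 18.7 MPa))

D ≈ 339 mm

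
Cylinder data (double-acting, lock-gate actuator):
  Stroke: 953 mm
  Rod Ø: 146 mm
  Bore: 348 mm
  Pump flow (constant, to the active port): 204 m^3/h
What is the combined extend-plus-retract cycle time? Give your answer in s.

Cap-side area A_cap = π/4 × (348 mm)² = 95110 mm^2
Rod-side annular area A_ann = π/4 × (348² − 146²) = 78370 mm^2
t_ext = A_cap·L/Q = 1.600 s
t_ret = A_ann·L/Q = 1.318 s
t_cycle = t_ext + t_ret

t ≈ 2.92 s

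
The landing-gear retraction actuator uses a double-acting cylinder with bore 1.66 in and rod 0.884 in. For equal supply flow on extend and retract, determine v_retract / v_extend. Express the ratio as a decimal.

Cap-side area A_cap = π/4 × (1.66 in)² = 2.164 in^2
Rod-side annular area A_ann = π/4 × (1.66² − 0.884²) = 1.550 in^2
For equal Q, v ∝ 1/A, so v_ret/v_ext = A_cap/A_ann.

v_ret/v_ext ≈ 1.40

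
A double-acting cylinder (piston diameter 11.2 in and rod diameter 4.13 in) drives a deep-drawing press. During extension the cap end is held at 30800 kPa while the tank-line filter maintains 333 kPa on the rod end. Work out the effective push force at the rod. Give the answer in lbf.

Cap-side area A_cap = π/4 × (11.2 in)² = 98.52 in^2
Rod-side annular area A_ann = π/4 × (11.2² − 4.13²) = 85.12 in^2
Net thrust = P_cap·A_cap − P_rod·A_ann = 4.401e5 lbf − 4111 lbf

F ≈ 4.36e5 lbf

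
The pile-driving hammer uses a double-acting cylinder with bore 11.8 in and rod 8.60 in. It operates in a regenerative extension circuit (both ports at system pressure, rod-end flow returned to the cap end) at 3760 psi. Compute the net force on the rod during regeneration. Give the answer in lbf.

F ≈ 2.18e5 lbf

With equal pressure on both faces, forces on the annular region cancel; the net push is pressure × rod cross-section.
Rod cross-section A_rod = π/4 × (8.60 in)² = 58.09 in^2
F = P × A_rod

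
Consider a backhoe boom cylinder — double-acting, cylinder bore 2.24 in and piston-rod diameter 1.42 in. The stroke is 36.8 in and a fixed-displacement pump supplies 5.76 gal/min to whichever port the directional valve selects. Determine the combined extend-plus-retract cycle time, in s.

Cap-side area A_cap = π/4 × (2.24 in)² = 3.941 in^2
Rod-side annular area A_ann = π/4 × (2.24² − 1.42²) = 2.357 in^2
t_ext = A_cap·L/Q = 6.540 s
t_ret = A_ann·L/Q = 3.912 s
t_cycle = t_ext + t_ret

t ≈ 10.5 s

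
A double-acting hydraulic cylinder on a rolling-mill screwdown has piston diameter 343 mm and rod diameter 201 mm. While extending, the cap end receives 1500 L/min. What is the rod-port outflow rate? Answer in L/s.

Q_out ≈ 16.4 L/s

Cap-side area A_cap = π/4 × (343 mm)² = 92400 mm^2
Rod-side annular area A_ann = π/4 × (343² − 201²) = 60670 mm^2
Piston speed v = Q_in/A_cap; rod-end outflow Q_out = v × A_ann = Q_in × A_ann/A_cap.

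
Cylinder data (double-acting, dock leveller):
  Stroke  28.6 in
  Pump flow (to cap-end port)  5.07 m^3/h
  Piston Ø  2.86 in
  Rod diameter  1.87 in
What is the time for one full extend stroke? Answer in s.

Cap-side area A_cap = π/4 × (2.86 in)² = 6.424 in^2
Swept volume V = A × L; t = V / Q = A·L / Q

t ≈ 2.14 s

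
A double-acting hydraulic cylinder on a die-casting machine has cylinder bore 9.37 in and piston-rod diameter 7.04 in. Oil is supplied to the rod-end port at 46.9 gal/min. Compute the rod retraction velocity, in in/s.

Rod-side annular area A_ann = π/4 × (9.37² − 7.04²) = 30.03 in^2
Flow into the rod-end port fills the annular volume.
v = Q / A

v ≈ 6.01 in/s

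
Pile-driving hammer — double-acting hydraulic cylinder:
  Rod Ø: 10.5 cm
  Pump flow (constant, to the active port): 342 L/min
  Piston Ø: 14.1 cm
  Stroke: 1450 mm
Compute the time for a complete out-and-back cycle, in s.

t ≈ 5.74 s

Cap-side area A_cap = π/4 × (14.1 cm)² = 156.1 cm^2
Rod-side annular area A_ann = π/4 × (14.1² − 10.5²) = 69.55 cm^2
t_ext = A_cap·L/Q = 3.972 s
t_ret = A_ann·L/Q = 1.769 s
t_cycle = t_ext + t_ret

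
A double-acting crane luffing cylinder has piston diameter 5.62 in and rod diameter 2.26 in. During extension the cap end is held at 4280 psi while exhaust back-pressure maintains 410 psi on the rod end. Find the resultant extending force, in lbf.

Cap-side area A_cap = π/4 × (5.62 in)² = 24.81 in^2
Rod-side annular area A_ann = π/4 × (5.62² − 2.26²) = 20.79 in^2
Net thrust = P_cap·A_cap − P_rod·A_ann = 1.062e5 lbf − 8526 lbf

F ≈ 97600 lbf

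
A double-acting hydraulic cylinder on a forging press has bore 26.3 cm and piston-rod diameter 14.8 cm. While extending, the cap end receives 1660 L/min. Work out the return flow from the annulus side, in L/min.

Q_out ≈ 1130 L/min

Cap-side area A_cap = π/4 × (26.3 cm)² = 543.3 cm^2
Rod-side annular area A_ann = π/4 × (26.3² − 14.8²) = 371.2 cm^2
Piston speed v = Q_in/A_cap; rod-end outflow Q_out = v × A_ann = Q_in × A_ann/A_cap.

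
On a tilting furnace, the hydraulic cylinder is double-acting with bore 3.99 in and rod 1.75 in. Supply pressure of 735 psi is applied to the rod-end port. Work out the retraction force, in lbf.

F ≈ 7420 lbf

Rod-side annular area A_ann = π/4 × (3.99² − 1.75²) = 10.10 in^2
On retraction the pressure acts on the annular area (bore minus rod).
F = P × A_ann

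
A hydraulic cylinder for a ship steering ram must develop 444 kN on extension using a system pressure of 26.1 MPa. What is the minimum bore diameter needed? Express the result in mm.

D ≈ 147 mm

Extension force acts on the full piston face: F = P × (π/4)D².
D = √(4F / (πP)) = √(4 × 444 kN / (π × 26.1 MPa))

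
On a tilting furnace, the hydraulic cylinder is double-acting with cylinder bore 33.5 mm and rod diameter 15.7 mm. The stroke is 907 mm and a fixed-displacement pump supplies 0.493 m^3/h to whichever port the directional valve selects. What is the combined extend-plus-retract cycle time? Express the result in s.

Cap-side area A_cap = π/4 × (33.5 mm)² = 881.4 mm^2
Rod-side annular area A_ann = π/4 × (33.5² − 15.7²) = 687.8 mm^2
t_ext = A_cap·L/Q = 5.838 s
t_ret = A_ann·L/Q = 4.556 s
t_cycle = t_ext + t_ret

t ≈ 10.4 s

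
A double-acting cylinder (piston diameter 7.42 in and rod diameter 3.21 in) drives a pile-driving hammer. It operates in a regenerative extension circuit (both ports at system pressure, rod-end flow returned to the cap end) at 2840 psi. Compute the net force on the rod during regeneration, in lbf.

With equal pressure on both faces, forces on the annular region cancel; the net push is pressure × rod cross-section.
Rod cross-section A_rod = π/4 × (3.21 in)² = 8.093 in^2
F = P × A_rod

F ≈ 23000 lbf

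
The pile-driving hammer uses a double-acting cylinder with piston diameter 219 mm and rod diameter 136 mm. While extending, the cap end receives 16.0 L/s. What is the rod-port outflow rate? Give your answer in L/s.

Cap-side area A_cap = π/4 × (219 mm)² = 37670 mm^2
Rod-side annular area A_ann = π/4 × (219² − 136²) = 23140 mm^2
Piston speed v = Q_in/A_cap; rod-end outflow Q_out = v × A_ann = Q_in × A_ann/A_cap.

Q_out ≈ 9.83 L/s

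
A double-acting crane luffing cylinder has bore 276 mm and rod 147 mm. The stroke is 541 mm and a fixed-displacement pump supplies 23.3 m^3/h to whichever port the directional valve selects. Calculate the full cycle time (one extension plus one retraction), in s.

Cap-side area A_cap = π/4 × (276 mm)² = 59830 mm^2
Rod-side annular area A_ann = π/4 × (276² − 147²) = 42860 mm^2
t_ext = A_cap·L/Q = 5.001 s
t_ret = A_ann·L/Q = 3.582 s
t_cycle = t_ext + t_ret

t ≈ 8.58 s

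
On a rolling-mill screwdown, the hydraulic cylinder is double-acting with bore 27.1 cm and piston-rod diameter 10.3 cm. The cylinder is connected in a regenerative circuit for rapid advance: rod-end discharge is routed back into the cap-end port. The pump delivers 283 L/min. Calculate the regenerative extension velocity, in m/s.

In regeneration the rod-end outflow joins the pump flow into the cap end, so the net volume the pump must supply per unit advance equals the rod cross-section area.
Rod cross-section A_rod = π/4 × (10.3 cm)² = 83.32 cm^2
v = Q_pump / A_rod

v ≈ 0.566 m/s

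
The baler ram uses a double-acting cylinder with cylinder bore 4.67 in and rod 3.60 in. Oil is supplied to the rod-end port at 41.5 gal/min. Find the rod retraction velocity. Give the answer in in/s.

Rod-side annular area A_ann = π/4 × (4.67² − 3.60²) = 6.950 in^2
Flow into the rod-end port fills the annular volume.
v = Q / A

v ≈ 23.0 in/s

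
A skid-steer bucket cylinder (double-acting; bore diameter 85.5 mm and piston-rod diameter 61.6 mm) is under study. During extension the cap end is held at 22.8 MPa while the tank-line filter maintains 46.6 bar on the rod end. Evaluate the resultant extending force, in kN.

Cap-side area A_cap = π/4 × (85.5 mm)² = 5741 mm^2
Rod-side annular area A_ann = π/4 × (85.5² − 61.6²) = 2761 mm^2
Net thrust = P_cap·A_cap − P_rod·A_ann = 130.9 kN − 12.87 kN

F ≈ 118 kN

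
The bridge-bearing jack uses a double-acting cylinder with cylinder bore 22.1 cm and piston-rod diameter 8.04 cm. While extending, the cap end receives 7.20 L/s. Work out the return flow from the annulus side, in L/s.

Cap-side area A_cap = π/4 × (22.1 cm)² = 383.6 cm^2
Rod-side annular area A_ann = π/4 × (22.1² − 8.04²) = 332.8 cm^2
Piston speed v = Q_in/A_cap; rod-end outflow Q_out = v × A_ann = Q_in × A_ann/A_cap.

Q_out ≈ 6.25 L/s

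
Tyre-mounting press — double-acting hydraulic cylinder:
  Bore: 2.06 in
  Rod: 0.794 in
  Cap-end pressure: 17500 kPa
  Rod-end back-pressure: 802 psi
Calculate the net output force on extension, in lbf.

Cap-side area A_cap = π/4 × (2.06 in)² = 3.333 in^2
Rod-side annular area A_ann = π/4 × (2.06² − 0.794²) = 2.838 in^2
Net thrust = P_cap·A_cap − P_rod·A_ann = 8459 lbf − 2276 lbf

F ≈ 6180 lbf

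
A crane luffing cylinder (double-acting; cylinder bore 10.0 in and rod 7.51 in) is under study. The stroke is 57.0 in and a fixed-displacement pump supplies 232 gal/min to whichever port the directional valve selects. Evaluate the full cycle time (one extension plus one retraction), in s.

t ≈ 7.20 s

Cap-side area A_cap = π/4 × (10.0 in)² = 78.54 in^2
Rod-side annular area A_ann = π/4 × (10.0² − 7.51²) = 34.24 in^2
t_ext = A_cap·L/Q = 5.012 s
t_ret = A_ann·L/Q = 2.185 s
t_cycle = t_ext + t_ret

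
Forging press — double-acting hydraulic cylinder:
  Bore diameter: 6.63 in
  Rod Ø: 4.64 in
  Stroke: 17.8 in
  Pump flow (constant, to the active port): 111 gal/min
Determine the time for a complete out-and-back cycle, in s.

t ≈ 2.17 s

Cap-side area A_cap = π/4 × (6.63 in)² = 34.52 in^2
Rod-side annular area A_ann = π/4 × (6.63² − 4.64²) = 17.61 in^2
t_ext = A_cap·L/Q = 1.438 s
t_ret = A_ann·L/Q = 0.7337 s
t_cycle = t_ext + t_ret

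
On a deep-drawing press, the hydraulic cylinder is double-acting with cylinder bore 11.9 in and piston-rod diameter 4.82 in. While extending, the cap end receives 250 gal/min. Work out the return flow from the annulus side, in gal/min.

Q_out ≈ 209 gal/min

Cap-side area A_cap = π/4 × (11.9 in)² = 111.2 in^2
Rod-side annular area A_ann = π/4 × (11.9² − 4.82²) = 92.97 in^2
Piston speed v = Q_in/A_cap; rod-end outflow Q_out = v × A_ann = Q_in × A_ann/A_cap.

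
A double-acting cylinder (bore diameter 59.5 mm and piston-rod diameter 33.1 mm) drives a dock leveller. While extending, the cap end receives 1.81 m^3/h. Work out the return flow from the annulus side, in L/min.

Q_out ≈ 20.8 L/min

Cap-side area A_cap = π/4 × (59.5 mm)² = 2781 mm^2
Rod-side annular area A_ann = π/4 × (59.5² − 33.1²) = 1920 mm^2
Piston speed v = Q_in/A_cap; rod-end outflow Q_out = v × A_ann = Q_in × A_ann/A_cap.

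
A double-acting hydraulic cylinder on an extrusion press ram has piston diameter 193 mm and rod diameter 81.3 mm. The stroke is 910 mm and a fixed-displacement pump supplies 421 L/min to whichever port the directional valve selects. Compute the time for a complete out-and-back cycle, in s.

Cap-side area A_cap = π/4 × (193 mm)² = 29260 mm^2
Rod-side annular area A_ann = π/4 × (193² − 81.3²) = 24060 mm^2
t_ext = A_cap·L/Q = 3.794 s
t_ret = A_ann·L/Q = 3.121 s
t_cycle = t_ext + t_ret

t ≈ 6.92 s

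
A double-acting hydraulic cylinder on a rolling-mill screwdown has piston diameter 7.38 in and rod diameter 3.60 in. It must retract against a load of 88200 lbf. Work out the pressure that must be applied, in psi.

Rod-side annular area A_ann = π/4 × (7.38² − 3.60²) = 32.60 in^2
Retraction: pressure acts on the annular area.
P = F / A = 88200 lbf / A

P ≈ 2710 psi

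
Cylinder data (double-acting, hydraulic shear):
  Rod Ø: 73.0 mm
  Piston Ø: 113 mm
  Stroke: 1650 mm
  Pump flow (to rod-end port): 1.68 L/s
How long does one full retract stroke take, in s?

Rod-side annular area A_ann = π/4 × (113² − 73.0²) = 5843 mm^2
Swept volume V = A × L; t = V / Q = A·L / Q

t ≈ 5.74 s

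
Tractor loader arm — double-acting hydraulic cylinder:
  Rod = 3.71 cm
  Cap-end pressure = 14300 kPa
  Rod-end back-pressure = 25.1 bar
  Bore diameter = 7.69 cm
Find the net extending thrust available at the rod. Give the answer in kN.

F ≈ 57.5 kN

Cap-side area A_cap = π/4 × (7.69 cm)² = 46.45 cm^2
Rod-side annular area A_ann = π/4 × (7.69² − 3.71²) = 35.64 cm^2
Net thrust = P_cap·A_cap − P_rod·A_ann = 66.42 kN − 8.944 kN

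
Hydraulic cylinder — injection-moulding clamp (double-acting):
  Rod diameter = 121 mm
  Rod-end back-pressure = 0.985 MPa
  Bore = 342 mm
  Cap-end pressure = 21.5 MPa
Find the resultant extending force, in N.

Cap-side area A_cap = π/4 × (342 mm)² = 91860 mm^2
Rod-side annular area A_ann = π/4 × (342² − 121²) = 80360 mm^2
Net thrust = P_cap·A_cap − P_rod·A_ann = 1.975e6 N − 79160 N

F ≈ 1.90e6 N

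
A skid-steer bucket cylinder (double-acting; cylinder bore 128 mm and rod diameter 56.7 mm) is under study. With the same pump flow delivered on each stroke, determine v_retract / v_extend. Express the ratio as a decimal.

Cap-side area A_cap = π/4 × (128 mm)² = 12870 mm^2
Rod-side annular area A_ann = π/4 × (128² − 56.7²) = 10340 mm^2
For equal Q, v ∝ 1/A, so v_ret/v_ext = A_cap/A_ann.

v_ret/v_ext ≈ 1.24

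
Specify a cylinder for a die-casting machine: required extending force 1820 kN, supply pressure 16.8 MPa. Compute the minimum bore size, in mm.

D ≈ 371 mm

Extension force acts on the full piston face: F = P × (π/4)D².
D = √(4F / (πP)) = √(4 × 1820 kN / (π × 16.8 MPa))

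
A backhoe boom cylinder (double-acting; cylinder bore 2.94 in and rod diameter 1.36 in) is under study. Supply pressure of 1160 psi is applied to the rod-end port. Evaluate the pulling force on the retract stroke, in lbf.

F ≈ 6190 lbf

Rod-side annular area A_ann = π/4 × (2.94² − 1.36²) = 5.336 in^2
On retraction the pressure acts on the annular area (bore minus rod).
F = P × A_ann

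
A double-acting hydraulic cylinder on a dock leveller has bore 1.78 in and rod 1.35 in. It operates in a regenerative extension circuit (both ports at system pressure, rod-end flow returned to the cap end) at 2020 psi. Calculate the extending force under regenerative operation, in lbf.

With equal pressure on both faces, forces on the annular region cancel; the net push is pressure × rod cross-section.
Rod cross-section A_rod = π/4 × (1.35 in)² = 1.431 in^2
F = P × A_rod

F ≈ 2890 lbf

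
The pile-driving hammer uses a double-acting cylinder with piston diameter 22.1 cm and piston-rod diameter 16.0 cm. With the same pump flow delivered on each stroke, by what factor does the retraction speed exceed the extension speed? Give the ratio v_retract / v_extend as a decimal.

Cap-side area A_cap = π/4 × (22.1 cm)² = 383.6 cm^2
Rod-side annular area A_ann = π/4 × (22.1² − 16.0²) = 182.5 cm^2
For equal Q, v ∝ 1/A, so v_ret/v_ext = A_cap/A_ann.

v_ret/v_ext ≈ 2.10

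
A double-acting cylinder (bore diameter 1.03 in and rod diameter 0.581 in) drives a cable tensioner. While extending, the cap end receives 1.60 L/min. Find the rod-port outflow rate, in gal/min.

Q_out ≈ 0.288 gal/min

Cap-side area A_cap = π/4 × (1.03 in)² = 0.8332 in^2
Rod-side annular area A_ann = π/4 × (1.03² − 0.581²) = 0.5681 in^2
Piston speed v = Q_in/A_cap; rod-end outflow Q_out = v × A_ann = Q_in × A_ann/A_cap.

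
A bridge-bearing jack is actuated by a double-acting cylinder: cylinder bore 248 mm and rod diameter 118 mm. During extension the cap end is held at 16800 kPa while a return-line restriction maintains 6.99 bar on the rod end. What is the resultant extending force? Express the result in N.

F ≈ 7.85e5 N

Cap-side area A_cap = π/4 × (248 mm)² = 48310 mm^2
Rod-side annular area A_ann = π/4 × (248² − 118²) = 37370 mm^2
Net thrust = P_cap·A_cap − P_rod·A_ann = 8.115e5 N − 26120 N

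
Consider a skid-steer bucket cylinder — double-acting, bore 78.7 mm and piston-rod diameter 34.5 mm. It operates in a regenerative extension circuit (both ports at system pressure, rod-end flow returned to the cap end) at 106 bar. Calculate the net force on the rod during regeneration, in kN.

With equal pressure on both faces, forces on the annular region cancel; the net push is pressure × rod cross-section.
Rod cross-section A_rod = π/4 × (34.5 mm)² = 934.8 mm^2
F = P × A_rod

F ≈ 9.91 kN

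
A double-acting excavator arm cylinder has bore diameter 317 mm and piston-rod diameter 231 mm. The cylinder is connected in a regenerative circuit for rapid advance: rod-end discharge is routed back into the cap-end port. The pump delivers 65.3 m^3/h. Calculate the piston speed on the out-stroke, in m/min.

In regeneration the rod-end outflow joins the pump flow into the cap end, so the net volume the pump must supply per unit advance equals the rod cross-section area.
Rod cross-section A_rod = π/4 × (231 mm)² = 41910 mm^2
v = Q_pump / A_rod

v ≈ 26.0 m/min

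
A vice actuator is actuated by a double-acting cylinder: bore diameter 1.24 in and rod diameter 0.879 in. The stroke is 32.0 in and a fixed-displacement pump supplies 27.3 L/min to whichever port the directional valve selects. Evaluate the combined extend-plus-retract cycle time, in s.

Cap-side area A_cap = π/4 × (1.24 in)² = 1.208 in^2
Rod-side annular area A_ann = π/4 × (1.24² − 0.879²) = 0.6008 in^2
t_ext = A_cap·L/Q = 1.392 s
t_ret = A_ann·L/Q = 0.6924 s
t_cycle = t_ext + t_ret

t ≈ 2.08 s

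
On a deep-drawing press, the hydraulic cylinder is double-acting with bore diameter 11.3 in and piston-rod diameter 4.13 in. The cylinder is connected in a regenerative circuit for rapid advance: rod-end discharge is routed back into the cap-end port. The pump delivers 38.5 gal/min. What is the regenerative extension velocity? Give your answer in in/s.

v ≈ 11.1 in/s

In regeneration the rod-end outflow joins the pump flow into the cap end, so the net volume the pump must supply per unit advance equals the rod cross-section area.
Rod cross-section A_rod = π/4 × (4.13 in)² = 13.40 in^2
v = Q_pump / A_rod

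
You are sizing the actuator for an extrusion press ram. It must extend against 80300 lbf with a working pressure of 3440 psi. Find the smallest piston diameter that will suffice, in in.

Extension force acts on the full piston face: F = P × (π/4)D².
D = √(4F / (πP)) = √(4 × 80300 lbf / (π × 3440 psi))

D ≈ 5.45 in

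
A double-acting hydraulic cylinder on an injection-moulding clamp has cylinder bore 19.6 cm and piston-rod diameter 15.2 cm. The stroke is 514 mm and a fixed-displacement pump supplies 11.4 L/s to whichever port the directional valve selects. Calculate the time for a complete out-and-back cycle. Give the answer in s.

t ≈ 1.90 s

Cap-side area A_cap = π/4 × (19.6 cm)² = 301.7 cm^2
Rod-side annular area A_ann = π/4 × (19.6² − 15.2²) = 120.3 cm^2
t_ext = A_cap·L/Q = 1.360 s
t_ret = A_ann·L/Q = 0.5422 s
t_cycle = t_ext + t_ret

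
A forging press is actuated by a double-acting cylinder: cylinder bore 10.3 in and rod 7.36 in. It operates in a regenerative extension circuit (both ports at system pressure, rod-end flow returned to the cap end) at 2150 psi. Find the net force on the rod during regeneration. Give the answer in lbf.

F ≈ 91500 lbf

With equal pressure on both faces, forces on the annular region cancel; the net push is pressure × rod cross-section.
Rod cross-section A_rod = π/4 × (7.36 in)² = 42.54 in^2
F = P × A_rod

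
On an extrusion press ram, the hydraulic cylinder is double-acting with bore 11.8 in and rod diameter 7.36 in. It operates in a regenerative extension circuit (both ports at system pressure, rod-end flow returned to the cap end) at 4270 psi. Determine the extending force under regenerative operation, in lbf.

With equal pressure on both faces, forces on the annular region cancel; the net push is pressure × rod cross-section.
Rod cross-section A_rod = π/4 × (7.36 in)² = 42.54 in^2
F = P × A_rod

F ≈ 1.82e5 lbf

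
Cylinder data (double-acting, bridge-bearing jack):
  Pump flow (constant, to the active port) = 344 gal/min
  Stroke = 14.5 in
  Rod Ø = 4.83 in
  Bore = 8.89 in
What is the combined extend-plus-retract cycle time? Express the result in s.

Cap-side area A_cap = π/4 × (8.89 in)² = 62.07 in^2
Rod-side annular area A_ann = π/4 × (8.89² − 4.83²) = 43.75 in^2
t_ext = A_cap·L/Q = 0.6796 s
t_ret = A_ann·L/Q = 0.4790 s
t_cycle = t_ext + t_ret

t ≈ 1.16 s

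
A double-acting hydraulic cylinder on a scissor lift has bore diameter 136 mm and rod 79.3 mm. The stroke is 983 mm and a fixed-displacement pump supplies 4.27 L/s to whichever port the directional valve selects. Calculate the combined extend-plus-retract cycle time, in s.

Cap-side area A_cap = π/4 × (136 mm)² = 14530 mm^2
Rod-side annular area A_ann = π/4 × (136² − 79.3²) = 9588 mm^2
t_ext = A_cap·L/Q = 3.344 s
t_ret = A_ann·L/Q = 2.207 s
t_cycle = t_ext + t_ret

t ≈ 5.55 s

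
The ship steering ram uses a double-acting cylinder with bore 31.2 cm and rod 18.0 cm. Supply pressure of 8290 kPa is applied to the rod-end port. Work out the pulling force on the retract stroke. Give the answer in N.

Rod-side annular area A_ann = π/4 × (31.2² − 18.0²) = 510.1 cm^2
On retraction the pressure acts on the annular area (bore minus rod).
F = P × A_ann

F ≈ 4.23e5 N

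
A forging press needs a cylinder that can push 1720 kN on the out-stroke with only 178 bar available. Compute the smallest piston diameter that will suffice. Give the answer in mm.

Extension force acts on the full piston face: F = P × (π/4)D².
D = √(4F / (πP)) = √(4 × 1720 kN / (π × 178 bar))

D ≈ 351 mm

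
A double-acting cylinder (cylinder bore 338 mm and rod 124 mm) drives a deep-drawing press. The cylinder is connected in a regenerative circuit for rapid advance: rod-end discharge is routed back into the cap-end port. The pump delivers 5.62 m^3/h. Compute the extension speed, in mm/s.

In regeneration the rod-end outflow joins the pump flow into the cap end, so the net volume the pump must supply per unit advance equals the rod cross-section area.
Rod cross-section A_rod = π/4 × (124 mm)² = 12080 mm^2
v = Q_pump / A_rod

v ≈ 129 mm/s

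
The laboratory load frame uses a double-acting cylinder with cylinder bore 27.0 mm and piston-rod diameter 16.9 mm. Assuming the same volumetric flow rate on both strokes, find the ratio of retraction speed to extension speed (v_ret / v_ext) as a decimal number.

v_ret/v_ext ≈ 1.64

Cap-side area A_cap = π/4 × (27.0 mm)² = 572.6 mm^2
Rod-side annular area A_ann = π/4 × (27.0² − 16.9²) = 348.2 mm^2
For equal Q, v ∝ 1/A, so v_ret/v_ext = A_cap/A_ann.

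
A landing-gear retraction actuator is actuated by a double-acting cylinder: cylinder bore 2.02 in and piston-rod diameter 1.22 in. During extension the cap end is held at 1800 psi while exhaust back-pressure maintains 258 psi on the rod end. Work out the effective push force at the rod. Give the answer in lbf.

Cap-side area A_cap = π/4 × (2.02 in)² = 3.205 in^2
Rod-side annular area A_ann = π/4 × (2.02² − 1.22²) = 2.036 in^2
Net thrust = P_cap·A_cap − P_rod·A_ann = 5769 lbf − 525.2 lbf

F ≈ 5240 lbf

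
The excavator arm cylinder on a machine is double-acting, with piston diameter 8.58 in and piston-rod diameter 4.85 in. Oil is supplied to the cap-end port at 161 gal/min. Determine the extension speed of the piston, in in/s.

v ≈ 10.7 in/s

Cap-side area A_cap = π/4 × (8.58 in)² = 57.82 in^2
v = Q / A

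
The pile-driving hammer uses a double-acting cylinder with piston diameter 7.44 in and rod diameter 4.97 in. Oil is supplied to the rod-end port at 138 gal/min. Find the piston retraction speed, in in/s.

v ≈ 22.1 in/s

Rod-side annular area A_ann = π/4 × (7.44² − 4.97²) = 24.07 in^2
Flow into the rod-end port fills the annular volume.
v = Q / A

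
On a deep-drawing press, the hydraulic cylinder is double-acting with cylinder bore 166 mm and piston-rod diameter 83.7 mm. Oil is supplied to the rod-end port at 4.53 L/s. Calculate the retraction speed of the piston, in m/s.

Rod-side annular area A_ann = π/4 × (166² − 83.7²) = 16140 mm^2
Flow into the rod-end port fills the annular volume.
v = Q / A

v ≈ 0.281 m/s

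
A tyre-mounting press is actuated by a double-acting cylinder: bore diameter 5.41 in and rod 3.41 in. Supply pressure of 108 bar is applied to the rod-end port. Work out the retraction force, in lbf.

F ≈ 21700 lbf

Rod-side annular area A_ann = π/4 × (5.41² − 3.41²) = 13.85 in^2
On retraction the pressure acts on the annular area (bore minus rod).
F = P × A_ann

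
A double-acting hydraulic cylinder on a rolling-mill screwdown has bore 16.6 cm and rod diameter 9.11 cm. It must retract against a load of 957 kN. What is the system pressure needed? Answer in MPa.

Rod-side annular area A_ann = π/4 × (16.6² − 9.11²) = 151.2 cm^2
Retraction: pressure acts on the annular area.
P = F / A = 957 kN / A

P ≈ 63.3 MPa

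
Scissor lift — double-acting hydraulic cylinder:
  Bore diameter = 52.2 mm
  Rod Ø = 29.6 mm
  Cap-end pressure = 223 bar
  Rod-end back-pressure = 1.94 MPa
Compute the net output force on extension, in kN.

F ≈ 44.9 kN

Cap-side area A_cap = π/4 × (52.2 mm)² = 2140 mm^2
Rod-side annular area A_ann = π/4 × (52.2² − 29.6²) = 1452 mm^2
Net thrust = P_cap·A_cap − P_rod·A_ann = 47.72 kN − 2.817 kN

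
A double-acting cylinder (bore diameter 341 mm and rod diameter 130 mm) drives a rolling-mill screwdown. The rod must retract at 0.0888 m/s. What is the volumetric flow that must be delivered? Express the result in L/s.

Rod-side annular area A_ann = π/4 × (341² − 130²) = 78050 mm^2
Q = A × v

Q ≈ 6.93 L/s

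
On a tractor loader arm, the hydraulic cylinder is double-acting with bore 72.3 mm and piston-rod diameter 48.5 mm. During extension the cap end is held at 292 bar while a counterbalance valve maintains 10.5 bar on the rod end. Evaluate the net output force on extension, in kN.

Cap-side area A_cap = π/4 × (72.3 mm)² = 4106 mm^2
Rod-side annular area A_ann = π/4 × (72.3² − 48.5²) = 2258 mm^2
Net thrust = P_cap·A_cap − P_rod·A_ann = 119.9 kN − 2.371 kN

F ≈ 118 kN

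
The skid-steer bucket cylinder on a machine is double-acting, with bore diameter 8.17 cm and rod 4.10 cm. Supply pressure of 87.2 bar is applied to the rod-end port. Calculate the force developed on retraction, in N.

F ≈ 34200 N

Rod-side annular area A_ann = π/4 × (8.17² − 4.10²) = 39.22 cm^2
On retraction the pressure acts on the annular area (bore minus rod).
F = P × A_ann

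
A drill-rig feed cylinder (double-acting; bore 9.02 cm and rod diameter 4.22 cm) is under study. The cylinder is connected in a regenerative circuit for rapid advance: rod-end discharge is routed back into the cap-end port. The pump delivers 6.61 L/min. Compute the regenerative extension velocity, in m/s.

In regeneration the rod-end outflow joins the pump flow into the cap end, so the net volume the pump must supply per unit advance equals the rod cross-section area.
Rod cross-section A_rod = π/4 × (4.22 cm)² = 13.99 cm^2
v = Q_pump / A_rod

v ≈ 0.0788 m/s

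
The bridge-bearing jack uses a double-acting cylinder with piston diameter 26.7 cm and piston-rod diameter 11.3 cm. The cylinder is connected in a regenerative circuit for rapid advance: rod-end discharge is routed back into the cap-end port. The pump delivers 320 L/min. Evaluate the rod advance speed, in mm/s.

In regeneration the rod-end outflow joins the pump flow into the cap end, so the net volume the pump must supply per unit advance equals the rod cross-section area.
Rod cross-section A_rod = π/4 × (11.3 cm)² = 100.3 cm^2
v = Q_pump / A_rod

v ≈ 532 mm/s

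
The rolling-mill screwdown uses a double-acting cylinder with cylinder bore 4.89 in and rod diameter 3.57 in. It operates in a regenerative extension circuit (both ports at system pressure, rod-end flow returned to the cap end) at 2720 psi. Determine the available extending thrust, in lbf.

With equal pressure on both faces, forces on the annular region cancel; the net push is pressure × rod cross-section.
Rod cross-section A_rod = π/4 × (3.57 in)² = 10.01 in^2
F = P × A_rod

F ≈ 27200 lbf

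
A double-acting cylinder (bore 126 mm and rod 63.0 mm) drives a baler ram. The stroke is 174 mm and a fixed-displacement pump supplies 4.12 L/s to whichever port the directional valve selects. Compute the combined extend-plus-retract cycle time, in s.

Cap-side area A_cap = π/4 × (126 mm)² = 12470 mm^2
Rod-side annular area A_ann = π/4 × (126² − 63.0²) = 9352 mm^2
t_ext = A_cap·L/Q = 0.5266 s
t_ret = A_ann·L/Q = 0.3950 s
t_cycle = t_ext + t_ret

t ≈ 0.922 s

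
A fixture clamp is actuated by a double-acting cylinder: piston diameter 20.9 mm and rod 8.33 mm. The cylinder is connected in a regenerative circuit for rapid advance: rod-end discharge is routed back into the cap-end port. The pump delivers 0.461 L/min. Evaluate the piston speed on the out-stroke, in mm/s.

In regeneration the rod-end outflow joins the pump flow into the cap end, so the net volume the pump must supply per unit advance equals the rod cross-section area.
Rod cross-section A_rod = π/4 × (8.33 mm)² = 54.50 mm^2
v = Q_pump / A_rod

v ≈ 141 mm/s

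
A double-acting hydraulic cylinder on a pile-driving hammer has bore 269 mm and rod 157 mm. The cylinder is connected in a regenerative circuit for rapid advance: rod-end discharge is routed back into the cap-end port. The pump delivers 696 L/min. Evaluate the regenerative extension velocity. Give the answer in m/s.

In regeneration the rod-end outflow joins the pump flow into the cap end, so the net volume the pump must supply per unit advance equals the rod cross-section area.
Rod cross-section A_rod = π/4 × (157 mm)² = 19360 mm^2
v = Q_pump / A_rod

v ≈ 0.599 m/s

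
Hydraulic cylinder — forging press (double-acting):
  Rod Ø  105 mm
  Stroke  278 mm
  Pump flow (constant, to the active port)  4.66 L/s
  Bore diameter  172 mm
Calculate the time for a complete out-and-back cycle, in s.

Cap-side area A_cap = π/4 × (172 mm)² = 23240 mm^2
Rod-side annular area A_ann = π/4 × (172² − 105²) = 14580 mm^2
t_ext = A_cap·L/Q = 1.386 s
t_ret = A_ann·L/Q = 0.8696 s
t_cycle = t_ext + t_ret

t ≈ 2.26 s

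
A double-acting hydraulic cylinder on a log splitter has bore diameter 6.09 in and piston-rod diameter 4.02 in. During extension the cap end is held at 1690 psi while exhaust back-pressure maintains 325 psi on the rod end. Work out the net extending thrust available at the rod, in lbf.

F ≈ 43900 lbf

Cap-side area A_cap = π/4 × (6.09 in)² = 29.13 in^2
Rod-side annular area A_ann = π/4 × (6.09² − 4.02²) = 16.44 in^2
Net thrust = P_cap·A_cap − P_rod·A_ann = 49230 lbf − 5342 lbf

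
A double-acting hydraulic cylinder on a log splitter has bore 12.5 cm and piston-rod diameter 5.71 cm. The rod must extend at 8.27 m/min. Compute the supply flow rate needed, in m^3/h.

Q ≈ 6.09 m^3/h

Cap-side area A_cap = π/4 × (12.5 cm)² = 122.7 cm^2
Q = A × v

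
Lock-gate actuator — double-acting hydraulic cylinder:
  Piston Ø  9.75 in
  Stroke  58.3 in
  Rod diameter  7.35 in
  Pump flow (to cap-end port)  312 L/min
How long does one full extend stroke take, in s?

t ≈ 13.7 s

Cap-side area A_cap = π/4 × (9.75 in)² = 74.66 in^2
Swept volume V = A × L; t = V / Q = A·L / Q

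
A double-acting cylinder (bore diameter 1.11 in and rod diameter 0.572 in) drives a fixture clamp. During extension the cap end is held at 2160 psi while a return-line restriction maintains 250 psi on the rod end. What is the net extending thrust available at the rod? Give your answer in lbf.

Cap-side area A_cap = π/4 × (1.11 in)² = 0.9677 in^2
Rod-side annular area A_ann = π/4 × (1.11² − 0.572²) = 0.7107 in^2
Net thrust = P_cap·A_cap − P_rod·A_ann = 2090 lbf − 177.7 lbf

F ≈ 1910 lbf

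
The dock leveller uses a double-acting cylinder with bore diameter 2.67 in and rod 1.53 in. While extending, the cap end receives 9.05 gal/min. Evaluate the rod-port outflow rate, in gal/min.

Cap-side area A_cap = π/4 × (2.67 in)² = 5.599 in^2
Rod-side annular area A_ann = π/4 × (2.67² − 1.53²) = 3.760 in^2
Piston speed v = Q_in/A_cap; rod-end outflow Q_out = v × A_ann = Q_in × A_ann/A_cap.

Q_out ≈ 6.08 gal/min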